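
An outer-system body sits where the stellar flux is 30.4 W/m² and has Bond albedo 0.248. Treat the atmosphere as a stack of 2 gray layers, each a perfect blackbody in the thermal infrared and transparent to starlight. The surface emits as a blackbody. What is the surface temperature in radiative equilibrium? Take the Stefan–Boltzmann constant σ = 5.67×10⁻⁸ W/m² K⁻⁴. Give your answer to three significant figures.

132 K

The effective emission temperature is T_e = [S(1−α)/(4σ)]^¼ = 100.2 K.
For an N-layer opaque stack, T_s⁴ = (N+1)T_e⁴, hence T_s = (3)^(1/4)×100.2 K = 131.9 K.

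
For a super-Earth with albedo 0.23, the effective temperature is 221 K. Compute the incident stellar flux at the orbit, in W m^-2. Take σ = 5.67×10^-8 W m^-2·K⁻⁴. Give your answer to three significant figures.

From S(1−α)/4 = σT⁴: S = 4σT⁴/(1−α).
The emitted flux is σT⁴ = 135.3 W m^-2.
S = 4·135.3/0.77 = 702.6 W m^-2.

703 W m^-2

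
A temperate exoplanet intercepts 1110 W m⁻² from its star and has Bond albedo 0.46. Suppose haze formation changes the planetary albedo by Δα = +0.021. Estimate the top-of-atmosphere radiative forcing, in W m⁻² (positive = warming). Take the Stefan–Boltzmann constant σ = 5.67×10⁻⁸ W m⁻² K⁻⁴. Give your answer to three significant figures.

The change in absorbed flux is Δ[S(1−α)/4] = −SΔα/4 = -5.828 W m⁻².

-5.83 W m⁻²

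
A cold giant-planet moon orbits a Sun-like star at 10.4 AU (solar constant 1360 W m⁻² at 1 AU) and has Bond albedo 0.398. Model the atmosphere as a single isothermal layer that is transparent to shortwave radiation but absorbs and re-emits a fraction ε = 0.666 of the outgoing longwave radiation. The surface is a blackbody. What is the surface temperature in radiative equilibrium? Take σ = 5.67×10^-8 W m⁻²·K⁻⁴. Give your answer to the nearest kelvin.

84 kelvin

Irradiance scales as 1/d², so S = 1360 W m⁻² × (1/10.4)² = 12.57 W m⁻².
The planet radiates to space at T_e = [S(1−α)/(4σ)]^(1/4) = 76.01 K.
For a single slab of emissivity ε, T_s⁴ = 2T_e⁴/(2−ε); thus T_s = 76.01·(1.499)^(1/4) = 84.11 K.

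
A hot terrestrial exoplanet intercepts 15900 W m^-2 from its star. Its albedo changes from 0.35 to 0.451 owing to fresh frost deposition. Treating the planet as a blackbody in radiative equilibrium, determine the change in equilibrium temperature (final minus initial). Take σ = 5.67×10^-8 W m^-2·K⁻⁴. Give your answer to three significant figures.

With α = 0.35, T₁ = 462.0 K.
After:  T₂ = [15900·0.549/(4σ)]^(1/4) = 442.9 K.
ΔT = T₂ − T₁ = -19.10 K.

-19.1 K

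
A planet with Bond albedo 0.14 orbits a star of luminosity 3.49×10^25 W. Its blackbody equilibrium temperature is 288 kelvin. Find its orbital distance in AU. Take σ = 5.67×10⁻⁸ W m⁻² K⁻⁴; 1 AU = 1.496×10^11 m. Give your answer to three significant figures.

Required flux: S = 4σT⁴/(1−α) = 1814 W m⁻².
From L = 4πd²S, d = √(3.49×10^25/(4π·1814)) = 3.912×10^10 m = 0.2615 AU.

0.262 AU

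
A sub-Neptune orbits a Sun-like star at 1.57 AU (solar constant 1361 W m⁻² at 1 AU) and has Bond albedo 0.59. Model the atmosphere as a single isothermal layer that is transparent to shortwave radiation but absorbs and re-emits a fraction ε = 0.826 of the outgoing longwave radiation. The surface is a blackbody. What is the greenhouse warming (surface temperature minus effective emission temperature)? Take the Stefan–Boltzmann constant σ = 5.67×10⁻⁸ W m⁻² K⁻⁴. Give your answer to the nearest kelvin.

25 kelvin

By the inverse-square law, S = 1361/1.57² = 552.2 W m⁻².
Effective emission temperature (TOA balance): σT_e⁴ = S(1−α)/4 = 56.60 W m⁻² → T_e = 177.7 K.
Surface balance with a leaky layer gives σT_s⁴ = σT_e⁴·2/(2−ε), so T_s = T_e·[2/(2−0.826)]^(1/4) = 203.1 K.
The atmosphere warms the surface by 25.32 K.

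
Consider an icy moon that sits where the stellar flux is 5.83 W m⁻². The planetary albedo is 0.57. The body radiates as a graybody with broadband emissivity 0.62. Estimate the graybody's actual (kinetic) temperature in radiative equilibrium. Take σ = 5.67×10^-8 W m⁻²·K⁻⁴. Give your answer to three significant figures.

The planet absorbs (1−α)S over its disc πR² and re-emits over 4πR², so the mean absorbed flux is (1−0.57)·5.830/4 = 0.6267 W m⁻².
Equating to εσT⁴ with ε = 0.62: T = (0.6267/0.62σ)^(1/4) = 64.98 K.

65.0 K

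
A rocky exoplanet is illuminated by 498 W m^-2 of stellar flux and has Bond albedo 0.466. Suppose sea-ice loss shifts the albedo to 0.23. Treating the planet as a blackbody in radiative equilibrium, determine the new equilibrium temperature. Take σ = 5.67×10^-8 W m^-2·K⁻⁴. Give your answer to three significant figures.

New equilibrium: T₂ = [(1−0.23)·498.0/(4σ)]^(1/4) = 202.8 K.

203 K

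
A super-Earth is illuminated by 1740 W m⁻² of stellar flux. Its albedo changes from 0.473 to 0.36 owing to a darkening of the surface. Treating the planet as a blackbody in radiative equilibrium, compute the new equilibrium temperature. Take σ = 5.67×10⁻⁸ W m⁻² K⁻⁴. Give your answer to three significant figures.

With the new albedo, S(1−α₂)/4 = 278.4 W m⁻², so T₂ = 264.7 K.

265 K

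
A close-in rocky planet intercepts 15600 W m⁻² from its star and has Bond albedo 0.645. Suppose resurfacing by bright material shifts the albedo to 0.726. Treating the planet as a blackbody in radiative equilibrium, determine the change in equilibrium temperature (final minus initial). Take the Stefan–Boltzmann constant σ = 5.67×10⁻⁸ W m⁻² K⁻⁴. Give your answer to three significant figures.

-24.8 K

Initial: T₁ = [S(1−0.645)/(4σ)]^(1/4) = 395.3 K.
After:  T₂ = [15600·0.274/(4σ)]^(1/4) = 370.5 K.
Change: 370.5 − 395.3 = -24.78 K.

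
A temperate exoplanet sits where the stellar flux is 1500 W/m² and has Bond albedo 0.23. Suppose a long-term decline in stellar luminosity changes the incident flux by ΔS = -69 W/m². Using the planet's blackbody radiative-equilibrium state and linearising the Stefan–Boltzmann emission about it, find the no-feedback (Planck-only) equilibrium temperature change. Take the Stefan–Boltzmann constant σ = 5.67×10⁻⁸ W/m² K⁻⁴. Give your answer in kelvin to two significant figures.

-3.1 K

Unperturbed T_e = [1500·(1−0.23)/(4σ)]^¼ = 267.1 K.
TOA radiative forcing: ΔF = (1−α)ΔS/4 = 0.77·(-69)/4 = -13.28 W/m².
The Planck feedback parameter is 4σT_e³ = 4.324 W/m²/K.
ΔT₀ = ΔF/λ_P = -13.28/4.324 = -3.07 K.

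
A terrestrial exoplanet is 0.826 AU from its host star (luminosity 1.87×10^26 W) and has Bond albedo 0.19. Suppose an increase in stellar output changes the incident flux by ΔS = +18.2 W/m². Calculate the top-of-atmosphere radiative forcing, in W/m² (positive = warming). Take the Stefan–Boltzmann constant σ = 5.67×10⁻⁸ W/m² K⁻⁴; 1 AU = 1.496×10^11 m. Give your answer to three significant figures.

Orbital distance: d = 0.826 AU = 1.236×10^11 m.
S = L/(4πd²) = 974.6 W/m².
ΔF = Δ[S(1−α)]/4 = (1−0.19)·+18.2/4 = 3.686 W/m².

3.69 W/m²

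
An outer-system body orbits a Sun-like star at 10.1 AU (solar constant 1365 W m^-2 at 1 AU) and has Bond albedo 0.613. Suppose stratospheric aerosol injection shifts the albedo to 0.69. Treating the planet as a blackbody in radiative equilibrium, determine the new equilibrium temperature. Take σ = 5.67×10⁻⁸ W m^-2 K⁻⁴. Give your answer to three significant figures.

Flux at the orbit: S = 1365/(10.1)² = 13.38 W m^-2.
T₂ = [S(1−α₂)/(4σ)]^(1/4) = [13.38·0.31/(4σ)]^(1/4) = 65.40 K.

65.4 K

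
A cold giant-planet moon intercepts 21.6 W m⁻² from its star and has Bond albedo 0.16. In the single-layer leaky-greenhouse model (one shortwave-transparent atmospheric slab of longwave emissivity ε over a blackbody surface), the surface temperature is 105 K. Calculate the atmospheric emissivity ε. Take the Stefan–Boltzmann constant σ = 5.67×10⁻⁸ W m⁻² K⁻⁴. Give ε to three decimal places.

0.684

Effective temperature: T_e = [S(1−α)/(4σ)]^(1/4) = 94.57 K.
T_s⁴ = T_e⁴·2/(2−ε) → ε = 2 − 2(T_e/T_s)⁴ = 2 − 2·(94.57/105)⁴ = 0.6837.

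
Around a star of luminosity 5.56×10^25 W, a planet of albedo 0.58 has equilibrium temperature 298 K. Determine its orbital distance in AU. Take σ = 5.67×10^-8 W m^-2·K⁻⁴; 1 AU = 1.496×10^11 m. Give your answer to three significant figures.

0.215 AU

Required flux: S = 4σT⁴/(1−α) = 4259 W m^-2.
From L = 4πd²S, d = √(5.56×10^25/(4π·4259)) = 3.223×10^10 m = 0.2155 AU.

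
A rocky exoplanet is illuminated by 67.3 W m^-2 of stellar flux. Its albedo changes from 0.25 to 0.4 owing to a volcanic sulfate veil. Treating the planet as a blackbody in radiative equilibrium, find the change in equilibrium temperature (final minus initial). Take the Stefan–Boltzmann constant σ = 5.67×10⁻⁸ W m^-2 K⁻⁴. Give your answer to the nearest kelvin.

-7 K

Before: T₁ = [67.30·0.75/(4σ)]^(1/4) = 122.1 K.
With α = 0.4, T₂ = 115.5 K.
Change: 115.5 − 122.1 = -6.627 K.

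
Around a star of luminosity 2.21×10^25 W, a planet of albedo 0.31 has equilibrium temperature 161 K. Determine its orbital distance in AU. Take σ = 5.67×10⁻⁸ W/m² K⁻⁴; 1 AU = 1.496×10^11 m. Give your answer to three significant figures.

0.597 AU

The flux needed for this T is 4σT⁴/(1−0.31) = 220.9 W/m².
Then d = [L/(4πS)]^(1/2) = 8.924×10^10 m, i.e. 0.5965 AU.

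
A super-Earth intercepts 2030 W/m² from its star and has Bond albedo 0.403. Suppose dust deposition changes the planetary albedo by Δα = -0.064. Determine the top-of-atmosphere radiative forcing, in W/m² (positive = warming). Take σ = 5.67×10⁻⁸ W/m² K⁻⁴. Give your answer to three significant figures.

32.5 W/m²

TOA radiative forcing: ΔF = −S·Δα/4 = −2030·(-0.064)/4 = 32.48 W/m².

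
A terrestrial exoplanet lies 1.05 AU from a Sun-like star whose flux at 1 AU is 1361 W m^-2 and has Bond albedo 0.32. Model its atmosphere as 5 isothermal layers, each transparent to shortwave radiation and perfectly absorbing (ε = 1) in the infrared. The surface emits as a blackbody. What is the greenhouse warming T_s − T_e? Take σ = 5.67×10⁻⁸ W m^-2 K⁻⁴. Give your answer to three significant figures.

139 kelvin

Flux at the orbit: S = 1361/(1.05)² = 1234 W m^-2.
The effective emission temperature is T_e = [S(1−α)/(4σ)]^¼ = 246.7 K.
Surface: T_s = (6)^¼·T_e = 386.0 K.
So the greenhouse effect raises the surface by 386.0 − 246.7 = 139.4 K.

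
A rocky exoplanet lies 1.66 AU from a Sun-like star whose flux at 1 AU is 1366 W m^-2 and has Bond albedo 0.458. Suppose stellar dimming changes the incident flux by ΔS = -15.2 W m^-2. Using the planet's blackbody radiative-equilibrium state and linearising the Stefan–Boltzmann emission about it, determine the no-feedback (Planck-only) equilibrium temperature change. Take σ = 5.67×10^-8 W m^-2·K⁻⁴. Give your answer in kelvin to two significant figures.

Flux at the orbit: S = 1366/(1.66)² = 495.7 W m^-2.
The baseline emission temperature is T_e = 185.5 K.
ΔF = Δ[S(1−α)]/4 = (1−0.458)·-15.2/4 = -2.060 W m^-2.
The Planck feedback parameter is 4σT_e³ = 1.448 W m^-2/K.
So ΔT₀ = -2.060/1.448 = -1.42 K.

-1.4 K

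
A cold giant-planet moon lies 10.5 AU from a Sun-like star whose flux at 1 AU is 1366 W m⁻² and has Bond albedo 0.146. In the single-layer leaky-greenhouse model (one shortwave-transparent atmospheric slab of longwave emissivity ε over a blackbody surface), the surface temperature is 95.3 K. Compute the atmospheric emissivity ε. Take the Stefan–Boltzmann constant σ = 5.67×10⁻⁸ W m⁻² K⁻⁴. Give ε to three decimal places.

Irradiance scales as 1/d², so S = 1366 W m⁻² × (1/10.5)² = 12.39 W m⁻².
First, T_e = [12.39·(1−0.146)/(4σ)]^(1/4) = 82.65 K.
Inverting T_s⁴ = 2T_e⁴/(2−ε): (T_e/T_s)⁴ = 0.5656, so ε = 2(1 − 0.5656) = 0.8688.

0.869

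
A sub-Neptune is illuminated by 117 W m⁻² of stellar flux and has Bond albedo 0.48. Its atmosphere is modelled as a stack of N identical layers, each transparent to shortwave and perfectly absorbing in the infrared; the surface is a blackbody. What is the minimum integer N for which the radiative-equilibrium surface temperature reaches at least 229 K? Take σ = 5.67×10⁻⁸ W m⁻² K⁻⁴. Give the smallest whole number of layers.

Top-of-atmosphere balance: σT_e⁴ = S(1−α)/4 = 15.21 W m⁻² → T_e = 128.0 K.
Since T_s⁴ = (N+1)T_e⁴, we need N ≥ (T_s/T_e)⁴ − 1 = 9.252.
So N ≥ 9.252; the smallest integer is N = 10.

10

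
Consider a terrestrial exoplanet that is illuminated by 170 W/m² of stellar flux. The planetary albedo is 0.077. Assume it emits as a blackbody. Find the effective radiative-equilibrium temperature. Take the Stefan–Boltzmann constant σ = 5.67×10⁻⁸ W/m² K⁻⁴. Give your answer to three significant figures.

162 kelvin

The planet absorbs (1−α)S over its disc πR² and re-emits over 4πR², so the mean absorbed flux is (1−0.077)·170.0/4 = 39.23 W/m².
In equilibrium σT⁴ equals this, so T = 162.2 K.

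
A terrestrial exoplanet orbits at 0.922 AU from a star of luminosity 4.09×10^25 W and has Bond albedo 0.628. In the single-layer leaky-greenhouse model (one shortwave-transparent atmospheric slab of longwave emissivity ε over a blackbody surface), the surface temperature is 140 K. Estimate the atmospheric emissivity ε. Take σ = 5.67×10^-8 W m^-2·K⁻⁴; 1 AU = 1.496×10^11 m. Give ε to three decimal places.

0.539

Orbital distance: d = 0.922 AU = 1.379×10^11 m.
Spreading L over a sphere of radius d: S = 4.09×10^25/(4π·1.38×10^11²) = 171.1 W m^-2.
TOA balance gives T_e = 129.4 K.
Inverting T_s⁴ = 2T_e⁴/(2−ε): (T_e/T_s)⁴ = 0.7304, so ε = 2(1 − 0.7304) = 0.5391.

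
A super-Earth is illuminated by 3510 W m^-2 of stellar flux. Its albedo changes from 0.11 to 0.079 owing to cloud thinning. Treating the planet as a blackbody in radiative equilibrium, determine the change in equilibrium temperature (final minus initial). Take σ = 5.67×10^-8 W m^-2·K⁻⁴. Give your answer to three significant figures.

Initial: T₁ = [S(1−0.11)/(4σ)]^(1/4) = 342.6 K.
With α = 0.079, T₂ = 345.5 K.
Change: 345.5 − 342.6 = 2.945 K.

2.94 K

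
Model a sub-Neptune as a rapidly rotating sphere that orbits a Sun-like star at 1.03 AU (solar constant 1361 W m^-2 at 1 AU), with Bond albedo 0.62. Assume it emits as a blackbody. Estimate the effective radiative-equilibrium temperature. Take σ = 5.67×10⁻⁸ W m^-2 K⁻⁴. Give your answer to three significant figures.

215 K

By the inverse-square law, S = 1361/1.03² = 1283 W m^-2.
Averaging over the sphere, the absorbed flux is S(1−α)/4 = 121.9 W m^-2.
Balancing against σT⁴: T = (121.9/5.67×10⁻⁸)^(1/4) = 215.3 K.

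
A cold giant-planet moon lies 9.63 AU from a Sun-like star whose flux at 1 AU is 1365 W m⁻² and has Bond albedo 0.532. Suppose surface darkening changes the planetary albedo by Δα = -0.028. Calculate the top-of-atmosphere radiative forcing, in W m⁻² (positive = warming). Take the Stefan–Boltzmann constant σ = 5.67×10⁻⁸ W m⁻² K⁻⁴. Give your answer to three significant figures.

0.103 W m⁻²

By the inverse-square law, S = 1365/9.63² = 14.72 W m⁻².
TOA radiative forcing: ΔF = −S·Δα/4 = −14.72·(-0.028)/4 = 0.1030 W m⁻².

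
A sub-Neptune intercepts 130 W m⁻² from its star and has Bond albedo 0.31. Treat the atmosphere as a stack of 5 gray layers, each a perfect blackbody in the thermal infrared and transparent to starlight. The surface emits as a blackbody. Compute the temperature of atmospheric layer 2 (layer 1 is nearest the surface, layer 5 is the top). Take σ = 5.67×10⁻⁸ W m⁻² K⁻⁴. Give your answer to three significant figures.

Top-of-atmosphere balance: σT_e⁴ = S(1−α)/4 = 22.42 W m⁻² → T_e = 141.0 K.
In the N-layer model, layer k (counted from the surface) has T_k = (N+1−k)^(1/4)·T_e.
T_2 = (4)^(1/4)·141.0 = 199.4 K.

199 K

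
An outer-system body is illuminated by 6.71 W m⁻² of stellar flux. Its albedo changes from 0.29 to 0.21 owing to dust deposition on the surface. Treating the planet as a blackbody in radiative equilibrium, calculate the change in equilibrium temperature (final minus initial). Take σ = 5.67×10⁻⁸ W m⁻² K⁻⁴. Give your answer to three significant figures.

1.83 kelvin

With α = 0.29, T₁ = 67.70 K.
Final:   T₂ = [S(1−0.21)/(4σ)]^(1/4) = 69.53 K.
ΔT = T₂ − T₁ = 1.831 K.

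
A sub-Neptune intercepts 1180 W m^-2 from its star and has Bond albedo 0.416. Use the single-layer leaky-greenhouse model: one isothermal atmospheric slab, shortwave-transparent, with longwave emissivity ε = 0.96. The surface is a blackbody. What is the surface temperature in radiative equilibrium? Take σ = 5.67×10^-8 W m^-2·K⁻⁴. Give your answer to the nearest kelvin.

276 kelvin

The planet radiates to space at T_e = [S(1−α)/(4σ)]^(1/4) = 234.8 K.
The surface balance (absorbed SW + ε·downward IR = σT_s⁴) with T_a⁴ = T_s⁴/2 reduces to T_s = T_e·[2/(2−ε)]^¼ = 276.5 K.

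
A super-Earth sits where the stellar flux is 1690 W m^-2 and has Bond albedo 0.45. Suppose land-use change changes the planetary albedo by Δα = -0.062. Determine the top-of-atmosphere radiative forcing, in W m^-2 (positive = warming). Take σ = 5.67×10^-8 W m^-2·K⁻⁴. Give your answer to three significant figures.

The change in absorbed flux is Δ[S(1−α)/4] = −SΔα/4 = 26.20 W m^-2.

26.2 W m^-2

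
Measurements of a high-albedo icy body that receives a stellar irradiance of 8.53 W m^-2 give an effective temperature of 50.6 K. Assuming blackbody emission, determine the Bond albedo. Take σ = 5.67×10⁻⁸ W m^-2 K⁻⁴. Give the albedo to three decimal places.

From σT⁴ = S(1−α)/4 we invert for α: 1−α = 4σT⁴/S.
σT⁴ = 0.3717 W m^-2, so 4σT⁴ = 1.487 W m^-2.
Hence α = 1 − 1.487/8.530 = 0.8257.

0.826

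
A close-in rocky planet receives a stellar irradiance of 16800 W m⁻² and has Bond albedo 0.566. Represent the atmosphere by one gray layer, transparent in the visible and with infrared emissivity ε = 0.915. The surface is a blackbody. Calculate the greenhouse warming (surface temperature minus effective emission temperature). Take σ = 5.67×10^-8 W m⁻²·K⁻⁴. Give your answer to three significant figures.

At the top of the atmosphere, σT_e⁴ = S(1−α)/4 = 1823 W m⁻², giving T_e = 423.4 K.
Surface balance with a leaky layer gives σT_s⁴ = σT_e⁴·2/(2−ε), so T_s = T_e·[2/(2−0.915)]^(1/4) = 493.4 K.
The atmosphere warms the surface by 69.95 K.

70.0 K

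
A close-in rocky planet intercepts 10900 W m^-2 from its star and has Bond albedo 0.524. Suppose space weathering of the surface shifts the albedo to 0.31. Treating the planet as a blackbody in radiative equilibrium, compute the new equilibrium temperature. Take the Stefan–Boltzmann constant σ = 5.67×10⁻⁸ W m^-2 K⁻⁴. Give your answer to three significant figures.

T₂ = [S(1−α₂)/(4σ)]^(1/4) = [10900·0.69/(4σ)]^(1/4) = 426.7 K.

427 kelvin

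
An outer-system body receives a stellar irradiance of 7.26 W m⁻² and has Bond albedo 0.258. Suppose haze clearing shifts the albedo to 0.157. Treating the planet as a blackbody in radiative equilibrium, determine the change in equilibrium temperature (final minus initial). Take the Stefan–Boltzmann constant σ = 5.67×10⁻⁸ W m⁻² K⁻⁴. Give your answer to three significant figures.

Before: T₁ = [7.260·0.742/(4σ)]^(1/4) = 69.81 K.
With α = 0.157, T₂ = 72.07 K.
Change: 72.07 − 69.81 = 2.263 K.

2.26 kelvin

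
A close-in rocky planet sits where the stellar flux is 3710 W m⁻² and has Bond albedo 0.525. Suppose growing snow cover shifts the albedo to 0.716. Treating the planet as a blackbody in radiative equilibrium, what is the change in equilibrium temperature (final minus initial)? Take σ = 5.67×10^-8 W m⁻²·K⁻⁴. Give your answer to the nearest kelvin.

Initial: T₁ = [S(1−0.525)/(4σ)]^(1/4) = 296.9 K.
With α = 0.716, T₂ = 261.1 K.
Change: 261.1 − 296.9 = -35.82 K.

-36 K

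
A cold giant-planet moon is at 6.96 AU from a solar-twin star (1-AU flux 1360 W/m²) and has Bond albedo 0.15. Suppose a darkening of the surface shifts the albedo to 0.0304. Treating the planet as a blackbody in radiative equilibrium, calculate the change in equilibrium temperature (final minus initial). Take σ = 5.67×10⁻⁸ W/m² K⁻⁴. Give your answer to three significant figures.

3.39 K

By the inverse-square law, S = 1360/6.96² = 28.08 W/m².
With α = 0.15, T₁ = 101.3 K.
Final:   T₂ = [S(1−0.0304)/(4σ)]^(1/4) = 104.7 K.
Change: 104.7 − 101.3 = 3.389 K.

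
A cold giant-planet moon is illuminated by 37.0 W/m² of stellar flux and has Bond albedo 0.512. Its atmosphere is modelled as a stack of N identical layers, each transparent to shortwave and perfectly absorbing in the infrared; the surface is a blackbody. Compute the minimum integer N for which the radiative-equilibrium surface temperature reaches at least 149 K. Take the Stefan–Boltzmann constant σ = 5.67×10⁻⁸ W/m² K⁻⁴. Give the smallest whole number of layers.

The effective emission temperature is T_e = [S(1−α)/(4σ)]^¼ = 94.46 K.
Since T_s⁴ = (N+1)T_e⁴, we need N ≥ (T_s/T_e)⁴ − 1 = 5.191.
The minimum whole number is N = 6.

6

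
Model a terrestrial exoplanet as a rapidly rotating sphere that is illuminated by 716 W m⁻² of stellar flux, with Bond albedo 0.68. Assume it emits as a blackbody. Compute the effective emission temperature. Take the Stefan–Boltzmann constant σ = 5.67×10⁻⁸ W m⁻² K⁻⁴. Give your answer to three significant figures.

178 kelvin

Averaging over the sphere, the absorbed flux is S(1−α)/4 = 57.28 W m⁻².
In equilibrium σT⁴ equals this, so T = 178.3 K.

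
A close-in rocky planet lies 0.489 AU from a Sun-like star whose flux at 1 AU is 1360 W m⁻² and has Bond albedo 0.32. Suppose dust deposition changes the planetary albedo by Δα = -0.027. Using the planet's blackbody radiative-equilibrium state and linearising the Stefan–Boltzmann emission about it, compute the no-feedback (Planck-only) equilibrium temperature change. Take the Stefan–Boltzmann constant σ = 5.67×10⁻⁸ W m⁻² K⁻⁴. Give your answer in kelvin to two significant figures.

Flux at the orbit: S = 1360/(0.489)² = 5687 W m⁻².
Unperturbed T_e = [5687·(1−0.32)/(4σ)]^¼ = 361.4 K.
ΔF = −(S/4)Δα = −(5687/4)×(-0.027) = 38.39 W m⁻².
Planck response: λ_P = 4σT_e³ = 4·5.67×10⁻⁸·(361.4)³ = 10.70 W m⁻²/K.
Hence the no-feedback warming is ΔF/(4σT_e³) = 3.59 K.

3.6 kelvin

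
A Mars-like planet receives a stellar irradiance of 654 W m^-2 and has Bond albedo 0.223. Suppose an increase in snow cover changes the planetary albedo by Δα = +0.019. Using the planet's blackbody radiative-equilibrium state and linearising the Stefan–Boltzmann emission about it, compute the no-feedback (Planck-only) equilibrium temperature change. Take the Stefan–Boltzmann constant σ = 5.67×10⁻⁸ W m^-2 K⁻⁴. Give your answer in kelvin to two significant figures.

Reference equilibrium: T_e = [S(1−α)/(4σ)]^(1/4) = 217.6 K.
TOA radiative forcing: ΔF = −S·Δα/4 = −654.0·(+0.019)/4 = -3.107 W m^-2.
The Planck feedback parameter is 4σT_e³ = 2.336 W m^-2/K.
ΔT₀ = ΔF/λ_P = -3.107/2.336 = -1.33 K.

-1.3 kelvin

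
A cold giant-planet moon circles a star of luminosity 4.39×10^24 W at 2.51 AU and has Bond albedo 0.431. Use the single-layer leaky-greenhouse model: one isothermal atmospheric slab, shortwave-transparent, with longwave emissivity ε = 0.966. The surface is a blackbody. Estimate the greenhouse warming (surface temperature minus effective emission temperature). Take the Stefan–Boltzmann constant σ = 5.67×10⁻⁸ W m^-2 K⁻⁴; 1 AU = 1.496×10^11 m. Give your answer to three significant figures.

8.95 kelvin

d = 2.51 × 1.496×10^11 m = 3.755×10^11 m.
S = L/(4πd²) = 2.478 W m^-2.
The planet radiates to space at T_e = [S(1−α)/(4σ)]^(1/4) = 49.93 K.
For a single slab of emissivity ε, T_s⁴ = 2T_e⁴/(2−ε); thus T_s = 49.93·(1.934)^(1/4) = 58.89 K.
Greenhouse warming: T_s − T_e = 8.953 K.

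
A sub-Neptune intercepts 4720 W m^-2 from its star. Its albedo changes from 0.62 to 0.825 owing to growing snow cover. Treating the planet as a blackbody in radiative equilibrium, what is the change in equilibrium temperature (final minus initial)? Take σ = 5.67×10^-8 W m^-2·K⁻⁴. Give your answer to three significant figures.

-52.5 kelvin

With α = 0.62, T₁ = 298.2 K.
Final:   T₂ = [S(1−0.825)/(4σ)]^(1/4) = 245.7 K.
Change: 245.7 − 298.2 = -52.55 K.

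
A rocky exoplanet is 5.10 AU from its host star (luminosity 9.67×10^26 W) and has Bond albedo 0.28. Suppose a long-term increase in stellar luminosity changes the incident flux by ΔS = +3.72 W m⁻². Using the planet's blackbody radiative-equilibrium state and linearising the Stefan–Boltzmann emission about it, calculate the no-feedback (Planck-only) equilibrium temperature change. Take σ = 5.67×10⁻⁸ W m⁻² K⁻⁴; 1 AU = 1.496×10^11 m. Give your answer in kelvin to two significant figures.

1.0 K

d = 5.10 × 1.496×10^11 m = 7.630×10^11 m.
Flux at the orbit: S = L/(4πd²) = 9.67×10^26/(4π·(7.63×10^11)²) = 132.2 W m⁻².
Unperturbed T_e = [132.2·(1−0.28)/(4σ)]^¼ = 143.1 K.
TOA radiative forcing: ΔF = (1−α)ΔS/4 = 0.72·(+3.72)/4 = 0.6696 W m⁻².
The Planck feedback parameter is 4σT_e³ = 0.6650 W m⁻²/K.
ΔT₀ = ΔF/λ_P = 0.6696/0.6650 = 1.01 K.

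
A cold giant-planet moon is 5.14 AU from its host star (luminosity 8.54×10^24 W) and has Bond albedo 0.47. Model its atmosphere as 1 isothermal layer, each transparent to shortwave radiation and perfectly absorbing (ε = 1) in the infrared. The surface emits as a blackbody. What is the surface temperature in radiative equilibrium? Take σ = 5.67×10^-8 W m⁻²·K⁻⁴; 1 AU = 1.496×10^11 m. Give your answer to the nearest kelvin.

48 kelvin

Orbital distance: d = 5.14 AU = 7.689×10^11 m.
S = L/(4πd²) = 1.149 W m⁻².
Top-of-atmosphere balance: σT_e⁴ = S(1−α)/4 = 0.1523 W m⁻² → T_e = 40.48 K.
With N = 1 opaque layers, T_s = (N+1)^(1/4)·T_e = 2^(1/4)·40.48 = 48.14 K.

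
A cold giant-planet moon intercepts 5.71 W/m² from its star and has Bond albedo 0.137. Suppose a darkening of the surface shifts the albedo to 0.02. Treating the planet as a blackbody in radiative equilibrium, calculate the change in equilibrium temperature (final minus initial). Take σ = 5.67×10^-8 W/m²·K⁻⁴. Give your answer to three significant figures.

2.20 kelvin

With α = 0.137, T₁ = 68.27 K.
Final:   T₂ = [S(1−0.02)/(4σ)]^(1/4) = 70.48 K.
ΔT = T₂ − T₁ = 2.205 K.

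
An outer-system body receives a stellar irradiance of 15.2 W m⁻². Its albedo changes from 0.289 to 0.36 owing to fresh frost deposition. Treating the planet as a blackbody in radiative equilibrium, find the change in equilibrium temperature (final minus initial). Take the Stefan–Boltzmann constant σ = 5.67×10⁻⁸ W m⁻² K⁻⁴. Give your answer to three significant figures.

Initial: T₁ = [S(1−0.289)/(4σ)]^(1/4) = 83.08 K.
Final:   T₂ = [S(1−0.36)/(4σ)]^(1/4) = 80.93 K.
ΔT = T₂ − T₁ = -2.157 K.

-2.16 K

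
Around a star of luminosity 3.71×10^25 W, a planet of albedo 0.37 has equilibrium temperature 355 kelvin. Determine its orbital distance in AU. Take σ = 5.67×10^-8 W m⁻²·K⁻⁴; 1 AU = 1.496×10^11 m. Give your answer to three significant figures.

Energy balance gives S = 4σT⁴/(1−α) = 5718 W m⁻².
Then d = [L/(4πS)]^(1/2) = 2.272×10^10 m, i.e. 0.1519 AU.

0.152 AU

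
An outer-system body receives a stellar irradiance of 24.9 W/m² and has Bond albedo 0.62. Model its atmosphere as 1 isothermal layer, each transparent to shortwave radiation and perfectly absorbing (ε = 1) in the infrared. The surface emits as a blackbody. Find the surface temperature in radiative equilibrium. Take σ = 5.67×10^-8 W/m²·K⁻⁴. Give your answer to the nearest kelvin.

96 K

Top-of-atmosphere balance: σT_e⁴ = S(1−α)/4 = 2.365 W/m² → T_e = 80.37 K.
Layer-by-layer balance gives σT_s⁴ = (N+1)σT_e⁴, so T_s = 2^¼·80.37 = 95.57 K.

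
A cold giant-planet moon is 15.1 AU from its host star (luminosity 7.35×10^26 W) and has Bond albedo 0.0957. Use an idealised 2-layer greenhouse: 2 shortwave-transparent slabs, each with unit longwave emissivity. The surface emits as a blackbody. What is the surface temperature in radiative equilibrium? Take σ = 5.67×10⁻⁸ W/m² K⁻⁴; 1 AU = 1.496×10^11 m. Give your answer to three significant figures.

108 K

Orbital distance: d = 15.1 AU = 2.259×10^12 m.
Flux at the orbit: S = L/(4πd²) = 7.35×10^26/(4π·(2.26×10^12)²) = 11.46 W/m².
Top-of-atmosphere balance: σT_e⁴ = S(1−α)/4 = 2.591 W/m² → T_e = 82.22 K.
For an N-layer opaque stack, T_s⁴ = (N+1)T_e⁴, hence T_s = (3)^(1/4)×82.22 K = 108.2 K.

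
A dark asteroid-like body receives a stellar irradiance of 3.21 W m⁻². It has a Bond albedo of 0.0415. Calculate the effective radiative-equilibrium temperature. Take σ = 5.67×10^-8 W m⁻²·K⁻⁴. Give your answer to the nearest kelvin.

Absorbed flux (global mean): S(1−α)/4 = 3.210·0.959/4 = 0.7692 W m⁻².
Set σT⁴ = 0.7692 → T = (0.7692/σ)^(1/4) = 60.69 K.

61 kelvin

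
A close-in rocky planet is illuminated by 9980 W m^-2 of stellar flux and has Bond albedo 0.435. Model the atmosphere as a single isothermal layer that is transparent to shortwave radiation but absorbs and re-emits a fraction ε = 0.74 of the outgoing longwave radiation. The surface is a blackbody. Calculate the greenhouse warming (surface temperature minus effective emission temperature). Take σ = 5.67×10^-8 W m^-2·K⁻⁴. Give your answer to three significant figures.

48.6 K

The planet radiates to space at T_e = [S(1−α)/(4σ)]^(1/4) = 397.1 K.
For a single slab of emissivity ε, T_s⁴ = 2T_e⁴/(2−ε); thus T_s = 397.1·(1.587)^(1/4) = 445.7 K.
T_s − T_e = 445.7 − 397.1 = 48.62 K.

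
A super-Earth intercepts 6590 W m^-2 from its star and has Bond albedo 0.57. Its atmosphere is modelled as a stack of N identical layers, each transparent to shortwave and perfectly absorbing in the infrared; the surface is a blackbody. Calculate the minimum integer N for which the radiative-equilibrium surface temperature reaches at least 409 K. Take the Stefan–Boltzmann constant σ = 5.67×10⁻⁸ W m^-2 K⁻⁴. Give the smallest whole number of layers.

Top-of-atmosphere balance: σT_e⁴ = S(1−α)/4 = 708.4 W m^-2 → T_e = 334.3 K.
Need (N+1)T_e⁴ ≥ T_s⁴, i.e. N+1 ≥ (409/334.3)⁴ = 2.240.
The minimum whole number is N = 2.

2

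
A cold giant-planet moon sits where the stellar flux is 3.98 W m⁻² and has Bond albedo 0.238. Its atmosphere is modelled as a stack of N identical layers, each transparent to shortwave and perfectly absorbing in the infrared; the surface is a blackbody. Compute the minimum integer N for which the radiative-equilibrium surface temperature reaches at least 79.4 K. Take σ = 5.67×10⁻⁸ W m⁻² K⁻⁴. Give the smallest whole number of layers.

OLR = S(1−α)/4 = 0.7582 W m⁻²; the top layer radiates at T_e = 60.47 K.
T_s = (N+1)^(1/4)·T_e ≥ 79.4 K requires N+1 ≥ (T_s/T_e)⁴ = (79.4/60.47)⁴ = 2.972.
So N ≥ 1.972; the smallest integer is N = 2.

2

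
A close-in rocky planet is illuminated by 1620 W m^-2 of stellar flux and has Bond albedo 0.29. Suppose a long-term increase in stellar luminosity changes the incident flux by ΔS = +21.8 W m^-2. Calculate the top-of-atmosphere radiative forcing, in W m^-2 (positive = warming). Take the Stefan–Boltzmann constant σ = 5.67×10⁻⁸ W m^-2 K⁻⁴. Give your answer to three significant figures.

Only a fraction (1−α) is absorbed and it's spread over 4πR², so ΔF = (1−α)ΔS/4 = 3.869 W m^-2.

3.87 W m^-2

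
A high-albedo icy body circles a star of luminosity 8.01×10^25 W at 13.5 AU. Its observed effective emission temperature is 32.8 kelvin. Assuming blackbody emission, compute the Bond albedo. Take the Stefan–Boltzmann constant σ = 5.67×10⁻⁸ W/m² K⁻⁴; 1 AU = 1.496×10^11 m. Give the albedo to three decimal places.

0.832

d = 13.5 × 1.496×10^11 m = 2.020×10^12 m.
Flux at the orbit: S = L/(4πd²) = 8.01×10^25/(4π·(2.02×10^12)²) = 1.563 W/m².
From σT⁴ = S(1−α)/4 we invert for α: 1−α = 4σT⁴/S.
σT⁴ = 0.06563 W/m², so 4σT⁴ = 0.2625 W/m².
Hence α = 1 − 0.2625/1.563 = 0.8320.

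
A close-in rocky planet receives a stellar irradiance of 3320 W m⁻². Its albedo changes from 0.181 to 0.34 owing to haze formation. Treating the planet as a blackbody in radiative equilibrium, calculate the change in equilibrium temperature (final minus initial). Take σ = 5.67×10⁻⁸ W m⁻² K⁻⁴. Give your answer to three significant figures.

With α = 0.181, T₁ = 330.9 K.
After:  T₂ = [3320·0.66/(4σ)]^(1/4) = 313.5 K.
ΔT = T₂ − T₁ = -17.38 K.

-17.4 K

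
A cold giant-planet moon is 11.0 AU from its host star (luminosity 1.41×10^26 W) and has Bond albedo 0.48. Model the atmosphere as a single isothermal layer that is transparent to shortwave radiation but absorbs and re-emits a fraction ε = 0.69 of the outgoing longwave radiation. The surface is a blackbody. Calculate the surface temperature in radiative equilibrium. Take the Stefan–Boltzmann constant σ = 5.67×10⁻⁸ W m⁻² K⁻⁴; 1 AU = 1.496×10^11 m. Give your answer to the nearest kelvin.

d = 11.0 × 1.496×10^11 m = 1.646×10^12 m.
Flux at the orbit: S = L/(4πd²) = 1.41×10^26/(4π·(1.65×10^12)²) = 4.143 W m⁻².
Effective emission temperature (TOA balance): σT_e⁴ = S(1−α)/4 = 0.5386 W m⁻² → T_e = 55.52 K.
Surface balance with a leaky layer gives σT_s⁴ = σT_e⁴·2/(2−ε), so T_s = T_e·[2/(2−0.69)]^(1/4) = 61.71 K.

62 K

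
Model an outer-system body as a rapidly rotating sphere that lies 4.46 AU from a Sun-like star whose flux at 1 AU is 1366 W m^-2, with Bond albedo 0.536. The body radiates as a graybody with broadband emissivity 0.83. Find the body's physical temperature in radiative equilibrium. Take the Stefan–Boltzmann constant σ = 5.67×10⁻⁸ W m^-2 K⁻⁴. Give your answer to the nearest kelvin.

114 kelvin

By the inverse-square law, S = 1366/4.46² = 68.67 W m^-2.
Averaging over the sphere, the absorbed flux is S(1−α)/4 = 7.966 W m^-2.
Equating to εσT⁴ with ε = 0.83: T = (7.966/0.83σ)^(1/4) = 114.1 K.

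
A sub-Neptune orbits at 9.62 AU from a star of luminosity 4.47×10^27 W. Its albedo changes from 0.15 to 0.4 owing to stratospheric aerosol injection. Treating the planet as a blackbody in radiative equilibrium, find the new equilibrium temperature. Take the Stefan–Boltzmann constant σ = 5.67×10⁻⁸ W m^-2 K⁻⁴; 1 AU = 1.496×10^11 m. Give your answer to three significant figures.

146 K

d = 9.62 × 1.496×10^11 m = 1.439×10^12 m.
Flux at the orbit: S = L/(4πd²) = 4.47×10^27/(4π·(1.44×10^12)²) = 171.7 W m^-2.
T₂ = [S(1−α₂)/(4σ)]^(1/4) = [171.7·0.6/(4σ)]^(1/4) = 146.0 K.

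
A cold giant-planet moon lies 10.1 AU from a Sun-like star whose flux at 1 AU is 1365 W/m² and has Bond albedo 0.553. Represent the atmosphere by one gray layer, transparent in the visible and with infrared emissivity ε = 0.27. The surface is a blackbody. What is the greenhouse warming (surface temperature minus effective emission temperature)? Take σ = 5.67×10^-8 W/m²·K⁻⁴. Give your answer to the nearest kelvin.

Flux at the orbit: S = 1365/(10.1)² = 13.38 W/m².
Effective emission temperature (TOA balance): σT_e⁴ = S(1−α)/4 = 1.495 W/m² → T_e = 71.66 K.
The surface balance (absorbed SW + ε·downward IR = σT_s⁴) with T_a⁴ = T_s⁴/2 reduces to T_s = T_e·[2/(2−ε)]^¼ = 74.31 K.
Greenhouse warming: T_s − T_e = 2.646 K.

3 kelvin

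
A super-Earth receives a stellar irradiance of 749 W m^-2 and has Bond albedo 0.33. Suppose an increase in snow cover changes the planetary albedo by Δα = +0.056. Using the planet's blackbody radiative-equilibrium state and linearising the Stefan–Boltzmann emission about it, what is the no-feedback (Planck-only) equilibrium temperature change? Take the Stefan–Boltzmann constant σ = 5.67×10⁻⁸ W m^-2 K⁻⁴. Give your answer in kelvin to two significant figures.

Reference equilibrium: T_e = [S(1−α)/(4σ)]^(1/4) = 216.9 K.
TOA radiative forcing: ΔF = −S·Δα/4 = −749.0·(+0.056)/4 = -10.49 W m^-2.
The Planck feedback parameter is 4σT_e³ = 2.314 W m^-2/K.
ΔT₀ = ΔF/λ_P = -10.49/2.314 = -4.53 K.

-4.5 K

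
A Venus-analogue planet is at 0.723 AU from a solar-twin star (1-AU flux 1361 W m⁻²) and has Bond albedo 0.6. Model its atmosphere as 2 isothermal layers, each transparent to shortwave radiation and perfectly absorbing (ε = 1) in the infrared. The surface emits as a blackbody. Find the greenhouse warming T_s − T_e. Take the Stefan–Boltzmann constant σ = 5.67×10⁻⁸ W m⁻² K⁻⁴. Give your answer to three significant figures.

Flux at the orbit: S = 1361/(0.723)² = 2604 W m⁻².
Top-of-atmosphere balance: σT_e⁴ = S(1−α)/4 = 260.4 W m⁻² → T_e = 260.3 K.
T_s = (N+1)^(1/4)·T_e = 342.6 K.
So the greenhouse effect raises the surface by 342.6 − 260.3 = 82.28 K.

82.3 K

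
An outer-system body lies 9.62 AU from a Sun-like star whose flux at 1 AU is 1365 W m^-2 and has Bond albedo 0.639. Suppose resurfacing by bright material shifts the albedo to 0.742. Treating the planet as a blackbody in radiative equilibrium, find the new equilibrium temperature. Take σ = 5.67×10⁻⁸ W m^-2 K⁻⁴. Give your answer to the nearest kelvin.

64 K

Flux at the orbit: S = 1365/(9.62)² = 14.75 W m^-2.
T₂ = [S(1−α₂)/(4σ)]^(1/4) = [14.75·0.258/(4σ)]^(1/4) = 64.00 K.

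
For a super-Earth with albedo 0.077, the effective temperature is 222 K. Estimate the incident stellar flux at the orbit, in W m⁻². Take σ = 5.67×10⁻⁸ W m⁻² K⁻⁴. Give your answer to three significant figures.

597 W m⁻²

Invert the energy balance for S: S = 4σT⁴/(1−α).
The emitted flux is σT⁴ = 137.7 W m⁻².
S = 4·137.7/0.923 = 596.8 W m⁻².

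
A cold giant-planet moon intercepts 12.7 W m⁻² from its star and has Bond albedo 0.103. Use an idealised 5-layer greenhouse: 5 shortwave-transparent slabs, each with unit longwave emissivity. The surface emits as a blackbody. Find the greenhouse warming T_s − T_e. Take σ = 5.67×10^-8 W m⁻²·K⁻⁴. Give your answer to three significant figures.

47.6 K

The effective emission temperature is T_e = [S(1−α)/(4σ)]^¼ = 84.19 K.
Surface: T_s = (6)^¼·T_e = 131.8 K.
Warming: T_s − T_e = 47.57 K.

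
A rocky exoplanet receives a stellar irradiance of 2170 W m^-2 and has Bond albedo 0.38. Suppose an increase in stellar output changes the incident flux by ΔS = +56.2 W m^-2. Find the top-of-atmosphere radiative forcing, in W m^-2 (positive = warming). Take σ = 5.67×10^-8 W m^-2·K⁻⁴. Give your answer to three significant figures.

Only a fraction (1−α) is absorbed and it's spread over 4πR², so ΔF = (1−α)ΔS/4 = 8.711 W m^-2.

8.71 W m^-2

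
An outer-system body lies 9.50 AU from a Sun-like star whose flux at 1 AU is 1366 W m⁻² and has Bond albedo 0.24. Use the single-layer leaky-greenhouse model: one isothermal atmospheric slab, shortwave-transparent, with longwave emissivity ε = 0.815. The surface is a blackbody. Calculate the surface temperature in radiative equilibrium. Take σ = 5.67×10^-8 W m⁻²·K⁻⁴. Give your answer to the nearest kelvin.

96 kelvin

By the inverse-square law, S = 1366/9.50² = 15.14 W m⁻².
The planet radiates to space at T_e = [S(1−α)/(4σ)]^(1/4) = 84.39 K.
Surface balance with a leaky layer gives σT_s⁴ = σT_e⁴·2/(2−ε), so T_s = T_e·[2/(2−0.815)]^(1/4) = 96.19 K.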